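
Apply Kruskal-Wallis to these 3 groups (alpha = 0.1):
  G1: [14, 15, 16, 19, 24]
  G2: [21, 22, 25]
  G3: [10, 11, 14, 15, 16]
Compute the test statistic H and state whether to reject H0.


Step 1: Combine all N = 13 observations and assign midranks.
sorted (value, group, rank): (10,G3,1), (11,G3,2), (14,G1,3.5), (14,G3,3.5), (15,G1,5.5), (15,G3,5.5), (16,G1,7.5), (16,G3,7.5), (19,G1,9), (21,G2,10), (22,G2,11), (24,G1,12), (25,G2,13)
Step 2: Sum ranks within each group.
R_1 = 37.5 (n_1 = 5)
R_2 = 34 (n_2 = 3)
R_3 = 19.5 (n_3 = 5)
Step 3: H = 12/(N(N+1)) * sum(R_i^2/n_i) - 3(N+1)
     = 12/(13*14) * (37.5^2/5 + 34^2/3 + 19.5^2/5) - 3*14
     = 0.065934 * 742.633 - 42
     = 6.964835.
Step 4: Ties present; correction factor C = 1 - 18/(13^3 - 13) = 0.991758. Corrected H = 6.964835 / 0.991758 = 7.022715.
Step 5: Under H0, H ~ chi^2(2); p-value = 0.029856.
Step 6: alpha = 0.1. reject H0.

H = 7.0227, df = 2, p = 0.029856, reject H0.


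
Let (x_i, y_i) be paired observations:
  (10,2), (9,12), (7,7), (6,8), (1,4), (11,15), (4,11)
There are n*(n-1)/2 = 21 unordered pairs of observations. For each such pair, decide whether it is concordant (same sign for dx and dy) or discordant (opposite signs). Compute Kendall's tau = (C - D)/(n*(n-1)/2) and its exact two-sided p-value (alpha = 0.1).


Step 1: Enumerate the 21 unordered pairs (i,j) with i<j and classify each by sign(x_j-x_i) * sign(y_j-y_i).
  (1,2):dx=-1,dy=+10->D; (1,3):dx=-3,dy=+5->D; (1,4):dx=-4,dy=+6->D; (1,5):dx=-9,dy=+2->D
  (1,6):dx=+1,dy=+13->C; (1,7):dx=-6,dy=+9->D; (2,3):dx=-2,dy=-5->C; (2,4):dx=-3,dy=-4->C
  (2,5):dx=-8,dy=-8->C; (2,6):dx=+2,dy=+3->C; (2,7):dx=-5,dy=-1->C; (3,4):dx=-1,dy=+1->D
  (3,5):dx=-6,dy=-3->C; (3,6):dx=+4,dy=+8->C; (3,7):dx=-3,dy=+4->D; (4,5):dx=-5,dy=-4->C
  (4,6):dx=+5,dy=+7->C; (4,7):dx=-2,dy=+3->D; (5,6):dx=+10,dy=+11->C; (5,7):dx=+3,dy=+7->C
  (6,7):dx=-7,dy=-4->C
Step 2: C = 13, D = 8, total pairs = 21.
Step 3: tau = (C - D)/(n(n-1)/2) = (13 - 8)/21 = 0.238095.
Step 4: Exact two-sided p-value (enumerate n! = 5040 permutations of y under H0): p = 0.561905.
Step 5: alpha = 0.1. fail to reject H0.

tau_b = 0.2381 (C=13, D=8), p = 0.561905, fail to reject H0.


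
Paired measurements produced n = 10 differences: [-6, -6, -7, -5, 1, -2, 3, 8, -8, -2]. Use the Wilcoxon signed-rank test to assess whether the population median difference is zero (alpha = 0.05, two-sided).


Step 1: Drop any zero differences (none here) and take |d_i|.
|d| = [6, 6, 7, 5, 1, 2, 3, 8, 8, 2]
Step 2: Midrank |d_i| (ties get averaged ranks).
ranks: |6|->6.5, |6|->6.5, |7|->8, |5|->5, |1|->1, |2|->2.5, |3|->4, |8|->9.5, |8|->9.5, |2|->2.5
Step 3: Attach original signs; sum ranks with positive sign and with negative sign.
W+ = 1 + 4 + 9.5 = 14.5
W- = 6.5 + 6.5 + 8 + 5 + 2.5 + 9.5 + 2.5 = 40.5
(Check: W+ + W- = 55 should equal n(n+1)/2 = 55.)
Step 4: Test statistic W = min(W+, W-) = 14.5.
Step 5: Ties in |d|, so use the tie-corrected normal approximation.
        E[W] = n(n+1)/4 = 10*11/4 = 27.5.
        Tie groups: |d|=2 (t=2), |d|=6 (t=2), |d|=8 (t=2); sum(t^3 - t) = 18.
        Var[W] = n(n+1)(2n+1)/24 - sum(t^3-t)/48 = 2310/24 - 18/48 = 95.875.
        z = (W - E[W]) / sqrt(Var[W]) = (14.5 - 27.5) / 9.7916 = -1.3277.
        Two-sided p = 2*Phi(z) = 0.184287.
Step 6: alpha = 0.05. fail to reject H0.

W+ = 14.5, W- = 40.5, W = min = 14.5, p = 0.184287, fail to reject H0.


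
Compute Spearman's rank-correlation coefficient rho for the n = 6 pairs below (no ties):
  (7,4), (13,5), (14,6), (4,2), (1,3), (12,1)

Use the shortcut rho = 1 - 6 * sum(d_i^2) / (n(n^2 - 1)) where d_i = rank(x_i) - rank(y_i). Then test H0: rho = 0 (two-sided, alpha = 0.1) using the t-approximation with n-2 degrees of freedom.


Step 1: Rank x and y separately (midranks; no ties here).
rank(x): 7->3, 13->5, 14->6, 4->2, 1->1, 12->4
rank(y): 4->4, 5->5, 6->6, 2->2, 3->3, 1->1
Step 2: d_i = R_x(i) - R_y(i); compute d_i^2.
  (3-4)^2=1, (5-5)^2=0, (6-6)^2=0, (2-2)^2=0, (1-3)^2=4, (4-1)^2=9
sum(d^2) = 14.
Step 3: rho = 1 - 6*14 / (6*(6^2 - 1)) = 1 - 84/210 = 0.600000.
Step 4: Under H0, t = rho * sqrt((n-2)/(1-rho^2)) = 1.5000 ~ t(4).
Step 5: Two-sided p-value from the t-distribution with 4 df = 0.208000.
Step 6: alpha = 0.1. fail to reject H0.

rho = 0.6000, p = 0.208000, fail to reject H0 at alpha = 0.1.


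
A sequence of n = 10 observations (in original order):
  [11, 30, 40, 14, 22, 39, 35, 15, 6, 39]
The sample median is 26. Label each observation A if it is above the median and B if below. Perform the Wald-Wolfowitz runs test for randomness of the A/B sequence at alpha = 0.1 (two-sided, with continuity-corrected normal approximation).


Step 1: Compute median = 26; label A = above, B = below.
Labels in order: BAABBAABBA  (n_A = 5, n_B = 5)
Step 2: Count runs R = 6.
Step 3: Under H0 (random ordering), E[R] = 2*n_A*n_B/(n_A+n_B) + 1 = 2*5*5/10 + 1 = 6.0000.
        Var[R] = 2*n_A*n_B*(2*n_A*n_B - n_A - n_B) / ((n_A+n_B)^2 * (n_A+n_B-1)) = 2000/900 = 2.2222.
        SD[R] = 1.4907.
Step 4: R = E[R], so z = 0 with no continuity correction.
Step 5: Two-sided p-value via normal approximation = 2*(1 - Phi(|z|)) = 1.000000.
Step 6: alpha = 0.1. fail to reject H0.

R = 6, z = 0.0000, p = 1.000000, fail to reject H0.


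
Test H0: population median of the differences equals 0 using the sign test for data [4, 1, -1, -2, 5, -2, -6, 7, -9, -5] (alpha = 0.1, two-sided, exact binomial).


Step 1: Discard zero differences. Original n = 10; n_eff = number of nonzero differences = 10.
Nonzero differences (with sign): +4, +1, -1, -2, +5, -2, -6, +7, -9, -5
Step 2: Count signs: positive = 4, negative = 6.
Step 3: Under H0: P(positive) = 0.5, so the number of positives S ~ Bin(10, 0.5).
Step 4: Two-sided exact p-value = sum of Bin(10,0.5) probabilities at or below the observed probability = 0.753906.
Step 5: alpha = 0.1. fail to reject H0.

n_eff = 10, pos = 4, neg = 6, p = 0.753906, fail to reject H0.


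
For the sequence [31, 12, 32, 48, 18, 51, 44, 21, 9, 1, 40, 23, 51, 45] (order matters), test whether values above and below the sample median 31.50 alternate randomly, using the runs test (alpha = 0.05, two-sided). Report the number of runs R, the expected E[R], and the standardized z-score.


Step 1: Compute median = 31.50; label A = above, B = below.
Labels in order: BBAABAABBBABAA  (n_A = 7, n_B = 7)
Step 2: Count runs R = 8.
Step 3: Under H0 (random ordering), E[R] = 2*n_A*n_B/(n_A+n_B) + 1 = 2*7*7/14 + 1 = 8.0000.
        Var[R] = 2*n_A*n_B*(2*n_A*n_B - n_A - n_B) / ((n_A+n_B)^2 * (n_A+n_B-1)) = 8232/2548 = 3.2308.
        SD[R] = 1.7974.
Step 4: R = E[R], so z = 0 with no continuity correction.
Step 5: Two-sided p-value via normal approximation = 2*(1 - Phi(|z|)) = 1.000000.
Step 6: alpha = 0.05. fail to reject H0.

R = 8, z = 0.0000, p = 1.000000, fail to reject H0.


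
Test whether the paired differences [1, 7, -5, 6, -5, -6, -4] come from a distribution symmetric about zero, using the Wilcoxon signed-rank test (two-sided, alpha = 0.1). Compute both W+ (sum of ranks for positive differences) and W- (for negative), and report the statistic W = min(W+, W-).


Step 1: Drop any zero differences (none here) and take |d_i|.
|d| = [1, 7, 5, 6, 5, 6, 4]
Step 2: Midrank |d_i| (ties get averaged ranks).
ranks: |1|->1, |7|->7, |5|->3.5, |6|->5.5, |5|->3.5, |6|->5.5, |4|->2
Step 3: Attach original signs; sum ranks with positive sign and with negative sign.
W+ = 1 + 7 + 5.5 = 13.5
W- = 3.5 + 3.5 + 5.5 + 2 = 14.5
(Check: W+ + W- = 28 should equal n(n+1)/2 = 28.)
Step 4: Test statistic W = min(W+, W-) = 13.5.
Step 5: Ties in |d|, so use the tie-corrected normal approximation.
        E[W] = n(n+1)/4 = 7*8/4 = 14.
        Tie groups: |d|=5 (t=2), |d|=6 (t=2); sum(t^3 - t) = 12.
        Var[W] = n(n+1)(2n+1)/24 - sum(t^3-t)/48 = 840/24 - 12/48 = 34.75.
        z = (W - E[W]) / sqrt(Var[W]) = (13.5 - 14) / 5.8949 = -0.0848.
        Two-sided p = 2*Phi(z) = 0.932405.
Step 6: alpha = 0.1. fail to reject H0.

W+ = 13.5, W- = 14.5, W = min = 13.5, p = 0.932405, fail to reject H0.


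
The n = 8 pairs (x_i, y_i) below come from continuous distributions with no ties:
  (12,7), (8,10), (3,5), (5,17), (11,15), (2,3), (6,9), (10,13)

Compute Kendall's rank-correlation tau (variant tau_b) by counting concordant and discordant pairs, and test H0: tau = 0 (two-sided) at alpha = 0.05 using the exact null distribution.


Step 1: Enumerate the 28 unordered pairs (i,j) with i<j and classify each by sign(x_j-x_i) * sign(y_j-y_i).
  (1,2):dx=-4,dy=+3->D; (1,3):dx=-9,dy=-2->C; (1,4):dx=-7,dy=+10->D; (1,5):dx=-1,dy=+8->D
  (1,6):dx=-10,dy=-4->C; (1,7):dx=-6,dy=+2->D; (1,8):dx=-2,dy=+6->D; (2,3):dx=-5,dy=-5->C
  (2,4):dx=-3,dy=+7->D; (2,5):dx=+3,dy=+5->C; (2,6):dx=-6,dy=-7->C; (2,7):dx=-2,dy=-1->C
  (2,8):dx=+2,dy=+3->C; (3,4):dx=+2,dy=+12->C; (3,5):dx=+8,dy=+10->C; (3,6):dx=-1,dy=-2->C
  (3,7):dx=+3,dy=+4->C; (3,8):dx=+7,dy=+8->C; (4,5):dx=+6,dy=-2->D; (4,6):dx=-3,dy=-14->C
  (4,7):dx=+1,dy=-8->D; (4,8):dx=+5,dy=-4->D; (5,6):dx=-9,dy=-12->C; (5,7):dx=-5,dy=-6->C
  (5,8):dx=-1,dy=-2->C; (6,7):dx=+4,dy=+6->C; (6,8):dx=+8,dy=+10->C; (7,8):dx=+4,dy=+4->C
Step 2: C = 19, D = 9, total pairs = 28.
Step 3: tau = (C - D)/(n(n-1)/2) = (19 - 9)/28 = 0.357143.
Step 4: Exact two-sided p-value (enumerate n! = 40320 permutations of y under H0): p = 0.275099.
Step 5: alpha = 0.05. fail to reject H0.

tau_b = 0.3571 (C=19, D=9), p = 0.275099, fail to reject H0.


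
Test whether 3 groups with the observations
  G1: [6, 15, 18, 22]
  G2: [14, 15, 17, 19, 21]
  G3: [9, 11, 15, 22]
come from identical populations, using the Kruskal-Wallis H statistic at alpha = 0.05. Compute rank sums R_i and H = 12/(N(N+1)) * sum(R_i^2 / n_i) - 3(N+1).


Step 1: Combine all N = 13 observations and assign midranks.
sorted (value, group, rank): (6,G1,1), (9,G3,2), (11,G3,3), (14,G2,4), (15,G1,6), (15,G2,6), (15,G3,6), (17,G2,8), (18,G1,9), (19,G2,10), (21,G2,11), (22,G1,12.5), (22,G3,12.5)
Step 2: Sum ranks within each group.
R_1 = 28.5 (n_1 = 4)
R_2 = 39 (n_2 = 5)
R_3 = 23.5 (n_3 = 4)
Step 3: H = 12/(N(N+1)) * sum(R_i^2/n_i) - 3(N+1)
     = 12/(13*14) * (28.5^2/4 + 39^2/5 + 23.5^2/4) - 3*14
     = 0.065934 * 645.325 - 42
     = 0.548901.
Step 4: Ties present; correction factor C = 1 - 30/(13^3 - 13) = 0.986264. Corrected H = 0.548901 / 0.986264 = 0.556546.
Step 5: Under H0, H ~ chi^2(2); p-value = 0.757090.
Step 6: alpha = 0.05. fail to reject H0.

H = 0.5565, df = 2, p = 0.757090, fail to reject H0.


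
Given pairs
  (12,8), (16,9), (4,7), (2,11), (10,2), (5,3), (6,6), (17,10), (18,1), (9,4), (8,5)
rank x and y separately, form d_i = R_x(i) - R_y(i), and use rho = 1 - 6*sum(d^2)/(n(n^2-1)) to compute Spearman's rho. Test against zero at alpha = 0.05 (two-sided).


Step 1: Rank x and y separately (midranks; no ties here).
rank(x): 12->8, 16->9, 4->2, 2->1, 10->7, 5->3, 6->4, 17->10, 18->11, 9->6, 8->5
rank(y): 8->8, 9->9, 7->7, 11->11, 2->2, 3->3, 6->6, 10->10, 1->1, 4->4, 5->5
Step 2: d_i = R_x(i) - R_y(i); compute d_i^2.
  (8-8)^2=0, (9-9)^2=0, (2-7)^2=25, (1-11)^2=100, (7-2)^2=25, (3-3)^2=0, (4-6)^2=4, (10-10)^2=0, (11-1)^2=100, (6-4)^2=4, (5-5)^2=0
sum(d^2) = 258.
Step 3: rho = 1 - 6*258 / (11*(11^2 - 1)) = 1 - 1548/1320 = -0.172727.
Step 4: Under H0, t = rho * sqrt((n-2)/(1-rho^2)) = -0.5261 ~ t(9).
Step 5: Two-sided p-value from the t-distribution with 9 df = 0.611542.
Step 6: alpha = 0.05. fail to reject H0.

rho = -0.1727, p = 0.611542, fail to reject H0 at alpha = 0.05.


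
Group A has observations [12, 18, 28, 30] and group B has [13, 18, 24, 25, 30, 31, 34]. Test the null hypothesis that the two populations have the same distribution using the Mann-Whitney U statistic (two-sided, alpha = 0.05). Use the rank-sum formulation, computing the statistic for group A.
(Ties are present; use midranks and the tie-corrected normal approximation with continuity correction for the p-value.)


Step 1: Combine and sort all 11 observations; assign midranks.
sorted (value, group): (12,X), (13,Y), (18,X), (18,Y), (24,Y), (25,Y), (28,X), (30,X), (30,Y), (31,Y), (34,Y)
ranks: 12->1, 13->2, 18->3.5, 18->3.5, 24->5, 25->6, 28->7, 30->8.5, 30->8.5, 31->10, 34->11
Step 2: Rank sum for X: R1 = 1 + 3.5 + 7 + 8.5 = 20.
Step 3: U_X = R1 - n1(n1+1)/2 = 20 - 4*5/2 = 20 - 10 = 10.
       U_Y = n1*n2 - U_X = 28 - 10 = 18.
Step 4: Ties are present, so use the tie-corrected normal approximation (with continuity correction) for the p-value.
Step 5: p-value = 0.506393; compare to alpha = 0.05. fail to reject H0.

U_X = 10, p = 0.506393, fail to reject H0 at alpha = 0.05.


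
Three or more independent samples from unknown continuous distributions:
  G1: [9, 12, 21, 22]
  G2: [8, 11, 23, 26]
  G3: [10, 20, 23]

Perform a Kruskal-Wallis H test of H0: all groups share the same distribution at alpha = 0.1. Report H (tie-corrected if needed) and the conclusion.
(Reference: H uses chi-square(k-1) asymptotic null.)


Step 1: Combine all N = 11 observations and assign midranks.
sorted (value, group, rank): (8,G2,1), (9,G1,2), (10,G3,3), (11,G2,4), (12,G1,5), (20,G3,6), (21,G1,7), (22,G1,8), (23,G2,9.5), (23,G3,9.5), (26,G2,11)
Step 2: Sum ranks within each group.
R_1 = 22 (n_1 = 4)
R_2 = 25.5 (n_2 = 4)
R_3 = 18.5 (n_3 = 3)
Step 3: H = 12/(N(N+1)) * sum(R_i^2/n_i) - 3(N+1)
     = 12/(11*12) * (22^2/4 + 25.5^2/4 + 18.5^2/3) - 3*12
     = 0.090909 * 397.646 - 36
     = 0.149621.
Step 4: Ties present; correction factor C = 1 - 6/(11^3 - 11) = 0.995455. Corrected H = 0.149621 / 0.995455 = 0.150304.
Step 5: Under H0, H ~ chi^2(2); p-value = 0.927602.
Step 6: alpha = 0.1. fail to reject H0.

H = 0.1503, df = 2, p = 0.927602, fail to reject H0.


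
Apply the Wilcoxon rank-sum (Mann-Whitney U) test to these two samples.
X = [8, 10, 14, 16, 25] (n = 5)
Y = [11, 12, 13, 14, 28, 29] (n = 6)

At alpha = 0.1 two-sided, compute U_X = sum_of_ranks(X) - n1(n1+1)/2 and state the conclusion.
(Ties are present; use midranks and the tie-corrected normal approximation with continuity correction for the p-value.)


Step 1: Combine and sort all 11 observations; assign midranks.
sorted (value, group): (8,X), (10,X), (11,Y), (12,Y), (13,Y), (14,X), (14,Y), (16,X), (25,X), (28,Y), (29,Y)
ranks: 8->1, 10->2, 11->3, 12->4, 13->5, 14->6.5, 14->6.5, 16->8, 25->9, 28->10, 29->11
Step 2: Rank sum for X: R1 = 1 + 2 + 6.5 + 8 + 9 = 26.5.
Step 3: U_X = R1 - n1(n1+1)/2 = 26.5 - 5*6/2 = 26.5 - 15 = 11.5.
       U_Y = n1*n2 - U_X = 30 - 11.5 = 18.5.
Step 4: Ties are present, so use the tie-corrected normal approximation (with continuity correction) for the p-value.
Step 5: p-value = 0.583025; compare to alpha = 0.1. fail to reject H0.

U_X = 11.5, p = 0.583025, fail to reject H0 at alpha = 0.1.


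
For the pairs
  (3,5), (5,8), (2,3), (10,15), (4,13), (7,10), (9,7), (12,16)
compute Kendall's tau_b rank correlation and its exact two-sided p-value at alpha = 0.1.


Step 1: Enumerate the 28 unordered pairs (i,j) with i<j and classify each by sign(x_j-x_i) * sign(y_j-y_i).
  (1,2):dx=+2,dy=+3->C; (1,3):dx=-1,dy=-2->C; (1,4):dx=+7,dy=+10->C; (1,5):dx=+1,dy=+8->C
  (1,6):dx=+4,dy=+5->C; (1,7):dx=+6,dy=+2->C; (1,8):dx=+9,dy=+11->C; (2,3):dx=-3,dy=-5->C
  (2,4):dx=+5,dy=+7->C; (2,5):dx=-1,dy=+5->D; (2,6):dx=+2,dy=+2->C; (2,7):dx=+4,dy=-1->D
  (2,8):dx=+7,dy=+8->C; (3,4):dx=+8,dy=+12->C; (3,5):dx=+2,dy=+10->C; (3,6):dx=+5,dy=+7->C
  (3,7):dx=+7,dy=+4->C; (3,8):dx=+10,dy=+13->C; (4,5):dx=-6,dy=-2->C; (4,6):dx=-3,dy=-5->C
  (4,7):dx=-1,dy=-8->C; (4,8):dx=+2,dy=+1->C; (5,6):dx=+3,dy=-3->D; (5,7):dx=+5,dy=-6->D
  (5,8):dx=+8,dy=+3->C; (6,7):dx=+2,dy=-3->D; (6,8):dx=+5,dy=+6->C; (7,8):dx=+3,dy=+9->C
Step 2: C = 23, D = 5, total pairs = 28.
Step 3: tau = (C - D)/(n(n-1)/2) = (23 - 5)/28 = 0.642857.
Step 4: Exact two-sided p-value (enumerate n! = 40320 permutations of y under H0): p = 0.031151.
Step 5: alpha = 0.1. reject H0.

tau_b = 0.6429 (C=23, D=5), p = 0.031151, reject H0.


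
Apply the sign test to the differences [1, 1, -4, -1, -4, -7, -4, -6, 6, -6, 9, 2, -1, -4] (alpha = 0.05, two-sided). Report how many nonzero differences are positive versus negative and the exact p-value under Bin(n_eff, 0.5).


Step 1: Discard zero differences. Original n = 14; n_eff = number of nonzero differences = 14.
Nonzero differences (with sign): +1, +1, -4, -1, -4, -7, -4, -6, +6, -6, +9, +2, -1, -4
Step 2: Count signs: positive = 5, negative = 9.
Step 3: Under H0: P(positive) = 0.5, so the number of positives S ~ Bin(14, 0.5).
Step 4: Two-sided exact p-value = sum of Bin(14,0.5) probabilities at or below the observed probability = 0.423950.
Step 5: alpha = 0.05. fail to reject H0.

n_eff = 14, pos = 5, neg = 9, p = 0.423950, fail to reject H0.


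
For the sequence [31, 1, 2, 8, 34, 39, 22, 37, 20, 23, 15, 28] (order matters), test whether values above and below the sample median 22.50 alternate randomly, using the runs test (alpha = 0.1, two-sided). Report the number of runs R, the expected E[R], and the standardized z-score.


Step 1: Compute median = 22.50; label A = above, B = below.
Labels in order: ABBBAABABABA  (n_A = 6, n_B = 6)
Step 2: Count runs R = 9.
Step 3: Under H0 (random ordering), E[R] = 2*n_A*n_B/(n_A+n_B) + 1 = 2*6*6/12 + 1 = 7.0000.
        Var[R] = 2*n_A*n_B*(2*n_A*n_B - n_A - n_B) / ((n_A+n_B)^2 * (n_A+n_B-1)) = 4320/1584 = 2.7273.
        SD[R] = 1.6514.
Step 4: Continuity-corrected z = (R - 0.5 - E[R]) / SD[R] = (9 - 0.5 - 7.0000) / 1.6514 = 0.9083.
Step 5: Two-sided p-value via normal approximation = 2*(1 - Phi(|z|)) = 0.363722.
Step 6: alpha = 0.1. fail to reject H0.

R = 9, z = 0.9083, p = 0.363722, fail to reject H0.


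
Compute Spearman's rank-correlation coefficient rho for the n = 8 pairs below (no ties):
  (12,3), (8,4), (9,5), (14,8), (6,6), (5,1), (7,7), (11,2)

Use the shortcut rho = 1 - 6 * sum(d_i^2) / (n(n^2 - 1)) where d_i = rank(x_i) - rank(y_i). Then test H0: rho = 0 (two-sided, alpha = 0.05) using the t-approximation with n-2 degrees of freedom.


Step 1: Rank x and y separately (midranks; no ties here).
rank(x): 12->7, 8->4, 9->5, 14->8, 6->2, 5->1, 7->3, 11->6
rank(y): 3->3, 4->4, 5->5, 8->8, 6->6, 1->1, 7->7, 2->2
Step 2: d_i = R_x(i) - R_y(i); compute d_i^2.
  (7-3)^2=16, (4-4)^2=0, (5-5)^2=0, (8-8)^2=0, (2-6)^2=16, (1-1)^2=0, (3-7)^2=16, (6-2)^2=16
sum(d^2) = 64.
Step 3: rho = 1 - 6*64 / (8*(8^2 - 1)) = 1 - 384/504 = 0.238095.
Step 4: Under H0, t = rho * sqrt((n-2)/(1-rho^2)) = 0.6005 ~ t(6).
Step 5: Two-sided p-value from the t-distribution with 6 df = 0.570156.
Step 6: alpha = 0.05. fail to reject H0.

rho = 0.2381, p = 0.570156, fail to reject H0 at alpha = 0.05.


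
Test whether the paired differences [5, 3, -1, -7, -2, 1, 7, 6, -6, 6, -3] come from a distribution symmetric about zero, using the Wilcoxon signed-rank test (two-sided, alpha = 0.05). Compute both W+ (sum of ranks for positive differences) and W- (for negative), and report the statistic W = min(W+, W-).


Step 1: Drop any zero differences (none here) and take |d_i|.
|d| = [5, 3, 1, 7, 2, 1, 7, 6, 6, 6, 3]
Step 2: Midrank |d_i| (ties get averaged ranks).
ranks: |5|->6, |3|->4.5, |1|->1.5, |7|->10.5, |2|->3, |1|->1.5, |7|->10.5, |6|->8, |6|->8, |6|->8, |3|->4.5
Step 3: Attach original signs; sum ranks with positive sign and with negative sign.
W+ = 6 + 4.5 + 1.5 + 10.5 + 8 + 8 = 38.5
W- = 1.5 + 10.5 + 3 + 8 + 4.5 = 27.5
(Check: W+ + W- = 66 should equal n(n+1)/2 = 66.)
Step 4: Test statistic W = min(W+, W-) = 27.5.
Step 5: Ties in |d|, so use the tie-corrected normal approximation.
        E[W] = n(n+1)/4 = 11*12/4 = 33.
        Tie groups: |d|=1 (t=2), |d|=3 (t=2), |d|=6 (t=3), |d|=7 (t=2); sum(t^3 - t) = 42.
        Var[W] = n(n+1)(2n+1)/24 - sum(t^3-t)/48 = 3036/24 - 42/48 = 125.625.
        z = (W - E[W]) / sqrt(Var[W]) = (27.5 - 33) / 11.2083 = -0.4907.
        Two-sided p = 2*Phi(z) = 0.623632.
Step 6: alpha = 0.05. fail to reject H0.

W+ = 38.5, W- = 27.5, W = min = 27.5, p = 0.623632, fail to reject H0.


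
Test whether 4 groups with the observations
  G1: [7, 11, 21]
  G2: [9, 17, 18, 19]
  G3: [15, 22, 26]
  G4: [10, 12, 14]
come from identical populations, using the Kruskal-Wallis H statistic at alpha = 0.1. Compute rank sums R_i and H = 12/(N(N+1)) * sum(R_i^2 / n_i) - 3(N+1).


Step 1: Combine all N = 13 observations and assign midranks.
sorted (value, group, rank): (7,G1,1), (9,G2,2), (10,G4,3), (11,G1,4), (12,G4,5), (14,G4,6), (15,G3,7), (17,G2,8), (18,G2,9), (19,G2,10), (21,G1,11), (22,G3,12), (26,G3,13)
Step 2: Sum ranks within each group.
R_1 = 16 (n_1 = 3)
R_2 = 29 (n_2 = 4)
R_3 = 32 (n_3 = 3)
R_4 = 14 (n_4 = 3)
Step 3: H = 12/(N(N+1)) * sum(R_i^2/n_i) - 3(N+1)
     = 12/(13*14) * (16^2/3 + 29^2/4 + 32^2/3 + 14^2/3) - 3*14
     = 0.065934 * 702.25 - 42
     = 4.302198.
Step 4: No ties, so H is used without correction.
Step 5: Under H0, H ~ chi^2(3); p-value = 0.230627.
Step 6: alpha = 0.1. fail to reject H0.

H = 4.3022, df = 3, p = 0.230627, fail to reject H0.


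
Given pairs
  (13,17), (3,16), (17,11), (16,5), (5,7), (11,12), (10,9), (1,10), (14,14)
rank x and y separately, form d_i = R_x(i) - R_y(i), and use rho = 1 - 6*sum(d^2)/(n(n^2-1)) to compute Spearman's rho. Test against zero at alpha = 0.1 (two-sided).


Step 1: Rank x and y separately (midranks; no ties here).
rank(x): 13->6, 3->2, 17->9, 16->8, 5->3, 11->5, 10->4, 1->1, 14->7
rank(y): 17->9, 16->8, 11->5, 5->1, 7->2, 12->6, 9->3, 10->4, 14->7
Step 2: d_i = R_x(i) - R_y(i); compute d_i^2.
  (6-9)^2=9, (2-8)^2=36, (9-5)^2=16, (8-1)^2=49, (3-2)^2=1, (5-6)^2=1, (4-3)^2=1, (1-4)^2=9, (7-7)^2=0
sum(d^2) = 122.
Step 3: rho = 1 - 6*122 / (9*(9^2 - 1)) = 1 - 732/720 = -0.016667.
Step 4: Under H0, t = rho * sqrt((n-2)/(1-rho^2)) = -0.0441 ~ t(7).
Step 5: Two-sided p-value from the t-distribution with 7 df = 0.966055.
Step 6: alpha = 0.1. fail to reject H0.

rho = -0.0167, p = 0.966055, fail to reject H0 at alpha = 0.1.


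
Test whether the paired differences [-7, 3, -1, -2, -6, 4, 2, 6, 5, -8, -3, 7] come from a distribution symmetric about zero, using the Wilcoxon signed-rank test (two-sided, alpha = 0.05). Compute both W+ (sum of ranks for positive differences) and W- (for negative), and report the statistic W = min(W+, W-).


Step 1: Drop any zero differences (none here) and take |d_i|.
|d| = [7, 3, 1, 2, 6, 4, 2, 6, 5, 8, 3, 7]
Step 2: Midrank |d_i| (ties get averaged ranks).
ranks: |7|->10.5, |3|->4.5, |1|->1, |2|->2.5, |6|->8.5, |4|->6, |2|->2.5, |6|->8.5, |5|->7, |8|->12, |3|->4.5, |7|->10.5
Step 3: Attach original signs; sum ranks with positive sign and with negative sign.
W+ = 4.5 + 6 + 2.5 + 8.5 + 7 + 10.5 = 39
W- = 10.5 + 1 + 2.5 + 8.5 + 12 + 4.5 = 39
(Check: W+ + W- = 78 should equal n(n+1)/2 = 78.)
Step 4: Test statistic W = min(W+, W-) = 39.
Step 5: Ties in |d|, so use the tie-corrected normal approximation.
        E[W] = n(n+1)/4 = 12*13/4 = 39.
        Tie groups: |d|=2 (t=2), |d|=3 (t=2), |d|=6 (t=2), |d|=7 (t=2); sum(t^3 - t) = 24.
        Var[W] = n(n+1)(2n+1)/24 - sum(t^3-t)/48 = 3900/24 - 24/48 = 162.
        z = (W - E[W]) / sqrt(Var[W]) = (39 - 39) / 12.7279 = 0.0000.
        Two-sided p = 2*Phi(z) = 1.000000.
Step 6: alpha = 0.05. fail to reject H0.

W+ = 39, W- = 39, W = min = 39, p = 1.000000, fail to reject H0.


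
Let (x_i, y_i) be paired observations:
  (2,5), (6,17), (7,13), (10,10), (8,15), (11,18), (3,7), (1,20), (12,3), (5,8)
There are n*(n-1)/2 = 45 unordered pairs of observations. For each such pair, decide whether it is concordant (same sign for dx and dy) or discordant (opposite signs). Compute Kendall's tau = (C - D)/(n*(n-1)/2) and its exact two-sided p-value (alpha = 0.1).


Step 1: Enumerate the 45 unordered pairs (i,j) with i<j and classify each by sign(x_j-x_i) * sign(y_j-y_i).
  (1,2):dx=+4,dy=+12->C; (1,3):dx=+5,dy=+8->C; (1,4):dx=+8,dy=+5->C; (1,5):dx=+6,dy=+10->C
  (1,6):dx=+9,dy=+13->C; (1,7):dx=+1,dy=+2->C; (1,8):dx=-1,dy=+15->D; (1,9):dx=+10,dy=-2->D
  (1,10):dx=+3,dy=+3->C; (2,3):dx=+1,dy=-4->D; (2,4):dx=+4,dy=-7->D; (2,5):dx=+2,dy=-2->D
  (2,6):dx=+5,dy=+1->C; (2,7):dx=-3,dy=-10->C; (2,8):dx=-5,dy=+3->D; (2,9):dx=+6,dy=-14->D
  (2,10):dx=-1,dy=-9->C; (3,4):dx=+3,dy=-3->D; (3,5):dx=+1,dy=+2->C; (3,6):dx=+4,dy=+5->C
  (3,7):dx=-4,dy=-6->C; (3,8):dx=-6,dy=+7->D; (3,9):dx=+5,dy=-10->D; (3,10):dx=-2,dy=-5->C
  (4,5):dx=-2,dy=+5->D; (4,6):dx=+1,dy=+8->C; (4,7):dx=-7,dy=-3->C; (4,8):dx=-9,dy=+10->D
  (4,9):dx=+2,dy=-7->D; (4,10):dx=-5,dy=-2->C; (5,6):dx=+3,dy=+3->C; (5,7):dx=-5,dy=-8->C
  (5,8):dx=-7,dy=+5->D; (5,9):dx=+4,dy=-12->D; (5,10):dx=-3,dy=-7->C; (6,7):dx=-8,dy=-11->C
  (6,8):dx=-10,dy=+2->D; (6,9):dx=+1,dy=-15->D; (6,10):dx=-6,dy=-10->C; (7,8):dx=-2,dy=+13->D
  (7,9):dx=+9,dy=-4->D; (7,10):dx=+2,dy=+1->C; (8,9):dx=+11,dy=-17->D; (8,10):dx=+4,dy=-12->D
  (9,10):dx=-7,dy=+5->D
Step 2: C = 23, D = 22, total pairs = 45.
Step 3: tau = (C - D)/(n(n-1)/2) = (23 - 22)/45 = 0.022222.
Step 4: Exact two-sided p-value (enumerate n! = 3628800 permutations of y under H0): p = 1.000000.
Step 5: alpha = 0.1. fail to reject H0.

tau_b = 0.0222 (C=23, D=22), p = 1.000000, fail to reject H0.


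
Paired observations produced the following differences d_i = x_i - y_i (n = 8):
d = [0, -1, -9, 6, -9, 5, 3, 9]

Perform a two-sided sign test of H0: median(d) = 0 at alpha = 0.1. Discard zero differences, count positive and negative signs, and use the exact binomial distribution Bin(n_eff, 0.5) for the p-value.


Step 1: Discard zero differences. Original n = 8; n_eff = number of nonzero differences = 7.
Nonzero differences (with sign): -1, -9, +6, -9, +5, +3, +9
Step 2: Count signs: positive = 4, negative = 3.
Step 3: Under H0: P(positive) = 0.5, so the number of positives S ~ Bin(7, 0.5).
Step 4: Two-sided exact p-value = sum of Bin(7,0.5) probabilities at or below the observed probability = 1.000000.
Step 5: alpha = 0.1. fail to reject H0.

n_eff = 7, pos = 4, neg = 3, p = 1.000000, fail to reject H0.


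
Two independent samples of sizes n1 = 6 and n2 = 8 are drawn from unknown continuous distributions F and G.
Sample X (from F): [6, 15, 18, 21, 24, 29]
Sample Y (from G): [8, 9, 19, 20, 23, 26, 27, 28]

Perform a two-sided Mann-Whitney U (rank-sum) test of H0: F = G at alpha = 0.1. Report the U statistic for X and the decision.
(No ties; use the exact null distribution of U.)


Step 1: Combine and sort all 14 observations; assign midranks.
sorted (value, group): (6,X), (8,Y), (9,Y), (15,X), (18,X), (19,Y), (20,Y), (21,X), (23,Y), (24,X), (26,Y), (27,Y), (28,Y), (29,X)
ranks: 6->1, 8->2, 9->3, 15->4, 18->5, 19->6, 20->7, 21->8, 23->9, 24->10, 26->11, 27->12, 28->13, 29->14
Step 2: Rank sum for X: R1 = 1 + 4 + 5 + 8 + 10 + 14 = 42.
Step 3: U_X = R1 - n1(n1+1)/2 = 42 - 6*7/2 = 42 - 21 = 21.
       U_Y = n1*n2 - U_X = 48 - 21 = 27.
Step 4: No ties, so the exact null distribution of U (based on enumerating the C(14,6) = 3003 equally likely rank assignments) gives the two-sided p-value.
Step 5: p-value = 0.754579; compare to alpha = 0.1. fail to reject H0.

U_X = 21, p = 0.754579, fail to reject H0 at alpha = 0.1.


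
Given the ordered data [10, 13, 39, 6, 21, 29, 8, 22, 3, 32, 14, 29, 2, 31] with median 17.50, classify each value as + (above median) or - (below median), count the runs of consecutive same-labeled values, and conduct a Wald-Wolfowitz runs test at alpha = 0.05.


Step 1: Compute median = 17.50; label A = above, B = below.
Labels in order: BBABAABABABABA  (n_A = 7, n_B = 7)
Step 2: Count runs R = 12.
Step 3: Under H0 (random ordering), E[R] = 2*n_A*n_B/(n_A+n_B) + 1 = 2*7*7/14 + 1 = 8.0000.
        Var[R] = 2*n_A*n_B*(2*n_A*n_B - n_A - n_B) / ((n_A+n_B)^2 * (n_A+n_B-1)) = 8232/2548 = 3.2308.
        SD[R] = 1.7974.
Step 4: Continuity-corrected z = (R - 0.5 - E[R]) / SD[R] = (12 - 0.5 - 8.0000) / 1.7974 = 1.9472.
Step 5: Two-sided p-value via normal approximation = 2*(1 - Phi(|z|)) = 0.051508.
Step 6: alpha = 0.05. fail to reject H0.

R = 12, z = 1.9472, p = 0.051508, fail to reject H0.


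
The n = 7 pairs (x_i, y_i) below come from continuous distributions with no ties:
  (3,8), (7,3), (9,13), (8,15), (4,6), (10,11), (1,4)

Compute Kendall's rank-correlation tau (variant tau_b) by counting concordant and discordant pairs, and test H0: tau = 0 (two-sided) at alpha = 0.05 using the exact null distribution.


Step 1: Enumerate the 21 unordered pairs (i,j) with i<j and classify each by sign(x_j-x_i) * sign(y_j-y_i).
  (1,2):dx=+4,dy=-5->D; (1,3):dx=+6,dy=+5->C; (1,4):dx=+5,dy=+7->C; (1,5):dx=+1,dy=-2->D
  (1,6):dx=+7,dy=+3->C; (1,7):dx=-2,dy=-4->C; (2,3):dx=+2,dy=+10->C; (2,4):dx=+1,dy=+12->C
  (2,5):dx=-3,dy=+3->D; (2,6):dx=+3,dy=+8->C; (2,7):dx=-6,dy=+1->D; (3,4):dx=-1,dy=+2->D
  (3,5):dx=-5,dy=-7->C; (3,6):dx=+1,dy=-2->D; (3,7):dx=-8,dy=-9->C; (4,5):dx=-4,dy=-9->C
  (4,6):dx=+2,dy=-4->D; (4,7):dx=-7,dy=-11->C; (5,6):dx=+6,dy=+5->C; (5,7):dx=-3,dy=-2->C
  (6,7):dx=-9,dy=-7->C
Step 2: C = 14, D = 7, total pairs = 21.
Step 3: tau = (C - D)/(n(n-1)/2) = (14 - 7)/21 = 0.333333.
Step 4: Exact two-sided p-value (enumerate n! = 5040 permutations of y under H0): p = 0.381349.
Step 5: alpha = 0.05. fail to reject H0.

tau_b = 0.3333 (C=14, D=7), p = 0.381349, fail to reject H0.


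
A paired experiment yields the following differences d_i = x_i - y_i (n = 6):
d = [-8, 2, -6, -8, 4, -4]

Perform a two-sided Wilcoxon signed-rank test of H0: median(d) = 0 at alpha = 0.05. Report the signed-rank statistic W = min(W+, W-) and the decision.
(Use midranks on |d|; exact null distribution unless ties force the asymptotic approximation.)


Step 1: Drop any zero differences (none here) and take |d_i|.
|d| = [8, 2, 6, 8, 4, 4]
Step 2: Midrank |d_i| (ties get averaged ranks).
ranks: |8|->5.5, |2|->1, |6|->4, |8|->5.5, |4|->2.5, |4|->2.5
Step 3: Attach original signs; sum ranks with positive sign and with negative sign.
W+ = 1 + 2.5 = 3.5
W- = 5.5 + 4 + 5.5 + 2.5 = 17.5
(Check: W+ + W- = 21 should equal n(n+1)/2 = 21.)
Step 4: Test statistic W = min(W+, W-) = 3.5.
Step 5: Ties in |d|, so use the tie-corrected normal approximation.
        E[W] = n(n+1)/4 = 6*7/4 = 10.5.
        Tie groups: |d|=4 (t=2), |d|=8 (t=2); sum(t^3 - t) = 12.
        Var[W] = n(n+1)(2n+1)/24 - sum(t^3-t)/48 = 546/24 - 12/48 = 22.5.
        z = (W - E[W]) / sqrt(Var[W]) = (3.5 - 10.5) / 4.7434 = -1.4757.
        Two-sided p = 2*Phi(z) = 0.140017.
Step 6: alpha = 0.05. fail to reject H0.

W+ = 3.5, W- = 17.5, W = min = 3.5, p = 0.140017, fail to reject H0.


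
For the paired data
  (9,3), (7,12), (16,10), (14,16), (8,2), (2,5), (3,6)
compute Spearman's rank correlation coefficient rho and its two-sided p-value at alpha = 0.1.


Step 1: Rank x and y separately (midranks; no ties here).
rank(x): 9->5, 7->3, 16->7, 14->6, 8->4, 2->1, 3->2
rank(y): 3->2, 12->6, 10->5, 16->7, 2->1, 5->3, 6->4
Step 2: d_i = R_x(i) - R_y(i); compute d_i^2.
  (5-2)^2=9, (3-6)^2=9, (7-5)^2=4, (6-7)^2=1, (4-1)^2=9, (1-3)^2=4, (2-4)^2=4
sum(d^2) = 40.
Step 3: rho = 1 - 6*40 / (7*(7^2 - 1)) = 1 - 240/336 = 0.285714.
Step 4: Under H0, t = rho * sqrt((n-2)/(1-rho^2)) = 0.6667 ~ t(5).
Step 5: Two-sided p-value from the t-distribution with 5 df = 0.534509.
Step 6: alpha = 0.1. fail to reject H0.

rho = 0.2857, p = 0.534509, fail to reject H0 at alpha = 0.1.


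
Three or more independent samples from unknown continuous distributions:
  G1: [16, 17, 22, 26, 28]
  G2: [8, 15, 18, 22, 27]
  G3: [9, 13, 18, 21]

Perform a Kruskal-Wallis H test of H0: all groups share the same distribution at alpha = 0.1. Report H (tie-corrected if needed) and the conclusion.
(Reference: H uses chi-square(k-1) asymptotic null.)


Step 1: Combine all N = 14 observations and assign midranks.
sorted (value, group, rank): (8,G2,1), (9,G3,2), (13,G3,3), (15,G2,4), (16,G1,5), (17,G1,6), (18,G2,7.5), (18,G3,7.5), (21,G3,9), (22,G1,10.5), (22,G2,10.5), (26,G1,12), (27,G2,13), (28,G1,14)
Step 2: Sum ranks within each group.
R_1 = 47.5 (n_1 = 5)
R_2 = 36 (n_2 = 5)
R_3 = 21.5 (n_3 = 4)
Step 3: H = 12/(N(N+1)) * sum(R_i^2/n_i) - 3(N+1)
     = 12/(14*15) * (47.5^2/5 + 36^2/5 + 21.5^2/4) - 3*15
     = 0.057143 * 826.013 - 45
     = 2.200714.
Step 4: Ties present; correction factor C = 1 - 12/(14^3 - 14) = 0.995604. Corrected H = 2.200714 / 0.995604 = 2.210430.
Step 5: Under H0, H ~ chi^2(2); p-value = 0.331140.
Step 6: alpha = 0.1. fail to reject H0.

H = 2.2104, df = 2, p = 0.331140, fail to reject H0.


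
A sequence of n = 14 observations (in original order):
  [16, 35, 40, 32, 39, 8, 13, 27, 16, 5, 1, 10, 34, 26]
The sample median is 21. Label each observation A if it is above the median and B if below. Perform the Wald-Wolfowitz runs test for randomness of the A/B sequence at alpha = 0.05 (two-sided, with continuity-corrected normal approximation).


Step 1: Compute median = 21; label A = above, B = below.
Labels in order: BAAAABBABBBBAA  (n_A = 7, n_B = 7)
Step 2: Count runs R = 6.
Step 3: Under H0 (random ordering), E[R] = 2*n_A*n_B/(n_A+n_B) + 1 = 2*7*7/14 + 1 = 8.0000.
        Var[R] = 2*n_A*n_B*(2*n_A*n_B - n_A - n_B) / ((n_A+n_B)^2 * (n_A+n_B-1)) = 8232/2548 = 3.2308.
        SD[R] = 1.7974.
Step 4: Continuity-corrected z = (R + 0.5 - E[R]) / SD[R] = (6 + 0.5 - 8.0000) / 1.7974 = -0.8345.
Step 5: Two-sided p-value via normal approximation = 2*(1 - Phi(|z|)) = 0.403986.
Step 6: alpha = 0.05. fail to reject H0.

R = 6, z = -0.8345, p = 0.403986, fail to reject H0.


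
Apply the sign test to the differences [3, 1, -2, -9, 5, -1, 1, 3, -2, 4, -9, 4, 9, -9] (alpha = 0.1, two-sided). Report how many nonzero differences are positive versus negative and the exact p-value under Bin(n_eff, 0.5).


Step 1: Discard zero differences. Original n = 14; n_eff = number of nonzero differences = 14.
Nonzero differences (with sign): +3, +1, -2, -9, +5, -1, +1, +3, -2, +4, -9, +4, +9, -9
Step 2: Count signs: positive = 8, negative = 6.
Step 3: Under H0: P(positive) = 0.5, so the number of positives S ~ Bin(14, 0.5).
Step 4: Two-sided exact p-value = sum of Bin(14,0.5) probabilities at or below the observed probability = 0.790527.
Step 5: alpha = 0.1. fail to reject H0.

n_eff = 14, pos = 8, neg = 6, p = 0.790527, fail to reject H0.


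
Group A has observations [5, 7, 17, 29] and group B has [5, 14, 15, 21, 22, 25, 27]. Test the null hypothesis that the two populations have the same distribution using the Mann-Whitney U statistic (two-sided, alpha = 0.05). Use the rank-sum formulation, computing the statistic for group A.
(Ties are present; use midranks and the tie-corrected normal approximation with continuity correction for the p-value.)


Step 1: Combine and sort all 11 observations; assign midranks.
sorted (value, group): (5,X), (5,Y), (7,X), (14,Y), (15,Y), (17,X), (21,Y), (22,Y), (25,Y), (27,Y), (29,X)
ranks: 5->1.5, 5->1.5, 7->3, 14->4, 15->5, 17->6, 21->7, 22->8, 25->9, 27->10, 29->11
Step 2: Rank sum for X: R1 = 1.5 + 3 + 6 + 11 = 21.5.
Step 3: U_X = R1 - n1(n1+1)/2 = 21.5 - 4*5/2 = 21.5 - 10 = 11.5.
       U_Y = n1*n2 - U_X = 28 - 11.5 = 16.5.
Step 4: Ties are present, so use the tie-corrected normal approximation (with continuity correction) for the p-value.
Step 5: p-value = 0.704817; compare to alpha = 0.05. fail to reject H0.

U_X = 11.5, p = 0.704817, fail to reject H0 at alpha = 0.05.


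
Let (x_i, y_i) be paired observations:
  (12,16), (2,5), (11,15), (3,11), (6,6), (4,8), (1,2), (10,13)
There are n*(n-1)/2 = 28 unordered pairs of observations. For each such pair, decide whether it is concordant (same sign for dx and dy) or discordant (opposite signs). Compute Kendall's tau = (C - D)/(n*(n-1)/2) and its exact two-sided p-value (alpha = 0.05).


Step 1: Enumerate the 28 unordered pairs (i,j) with i<j and classify each by sign(x_j-x_i) * sign(y_j-y_i).
  (1,2):dx=-10,dy=-11->C; (1,3):dx=-1,dy=-1->C; (1,4):dx=-9,dy=-5->C; (1,5):dx=-6,dy=-10->C
  (1,6):dx=-8,dy=-8->C; (1,7):dx=-11,dy=-14->C; (1,8):dx=-2,dy=-3->C; (2,3):dx=+9,dy=+10->C
  (2,4):dx=+1,dy=+6->C; (2,5):dx=+4,dy=+1->C; (2,6):dx=+2,dy=+3->C; (2,7):dx=-1,dy=-3->C
  (2,8):dx=+8,dy=+8->C; (3,4):dx=-8,dy=-4->C; (3,5):dx=-5,dy=-9->C; (3,6):dx=-7,dy=-7->C
  (3,7):dx=-10,dy=-13->C; (3,8):dx=-1,dy=-2->C; (4,5):dx=+3,dy=-5->D; (4,6):dx=+1,dy=-3->D
  (4,7):dx=-2,dy=-9->C; (4,8):dx=+7,dy=+2->C; (5,6):dx=-2,dy=+2->D; (5,7):dx=-5,dy=-4->C
  (5,8):dx=+4,dy=+7->C; (6,7):dx=-3,dy=-6->C; (6,8):dx=+6,dy=+5->C; (7,8):dx=+9,dy=+11->C
Step 2: C = 25, D = 3, total pairs = 28.
Step 3: tau = (C - D)/(n(n-1)/2) = (25 - 3)/28 = 0.785714.
Step 4: Exact two-sided p-value (enumerate n! = 40320 permutations of y under H0): p = 0.005506.
Step 5: alpha = 0.05. reject H0.

tau_b = 0.7857 (C=25, D=3), p = 0.005506, reject H0.


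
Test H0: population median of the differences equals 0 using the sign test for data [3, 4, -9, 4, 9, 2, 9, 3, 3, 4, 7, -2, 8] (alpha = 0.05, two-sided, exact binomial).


Step 1: Discard zero differences. Original n = 13; n_eff = number of nonzero differences = 13.
Nonzero differences (with sign): +3, +4, -9, +4, +9, +2, +9, +3, +3, +4, +7, -2, +8
Step 2: Count signs: positive = 11, negative = 2.
Step 3: Under H0: P(positive) = 0.5, so the number of positives S ~ Bin(13, 0.5).
Step 4: Two-sided exact p-value = sum of Bin(13,0.5) probabilities at or below the observed probability = 0.022461.
Step 5: alpha = 0.05. reject H0.

n_eff = 13, pos = 11, neg = 2, p = 0.022461, reject H0.


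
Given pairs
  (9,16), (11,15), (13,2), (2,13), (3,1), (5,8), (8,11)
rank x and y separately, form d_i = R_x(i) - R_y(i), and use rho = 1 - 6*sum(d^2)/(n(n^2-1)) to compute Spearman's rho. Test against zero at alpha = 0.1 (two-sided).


Step 1: Rank x and y separately (midranks; no ties here).
rank(x): 9->5, 11->6, 13->7, 2->1, 3->2, 5->3, 8->4
rank(y): 16->7, 15->6, 2->2, 13->5, 1->1, 8->3, 11->4
Step 2: d_i = R_x(i) - R_y(i); compute d_i^2.
  (5-7)^2=4, (6-6)^2=0, (7-2)^2=25, (1-5)^2=16, (2-1)^2=1, (3-3)^2=0, (4-4)^2=0
sum(d^2) = 46.
Step 3: rho = 1 - 6*46 / (7*(7^2 - 1)) = 1 - 276/336 = 0.178571.
Step 4: Under H0, t = rho * sqrt((n-2)/(1-rho^2)) = 0.4058 ~ t(5).
Step 5: Two-sided p-value from the t-distribution with 5 df = 0.701658.
Step 6: alpha = 0.1. fail to reject H0.

rho = 0.1786, p = 0.701658, fail to reject H0 at alpha = 0.1.


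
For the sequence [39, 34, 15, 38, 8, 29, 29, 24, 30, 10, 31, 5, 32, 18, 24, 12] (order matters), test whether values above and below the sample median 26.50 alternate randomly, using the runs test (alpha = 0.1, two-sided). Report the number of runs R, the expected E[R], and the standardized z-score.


Step 1: Compute median = 26.50; label A = above, B = below.
Labels in order: AABABAABABABABBB  (n_A = 8, n_B = 8)
Step 2: Count runs R = 12.
Step 3: Under H0 (random ordering), E[R] = 2*n_A*n_B/(n_A+n_B) + 1 = 2*8*8/16 + 1 = 9.0000.
        Var[R] = 2*n_A*n_B*(2*n_A*n_B - n_A - n_B) / ((n_A+n_B)^2 * (n_A+n_B-1)) = 14336/3840 = 3.7333.
        SD[R] = 1.9322.
Step 4: Continuity-corrected z = (R - 0.5 - E[R]) / SD[R] = (12 - 0.5 - 9.0000) / 1.9322 = 1.2939.
Step 5: Two-sided p-value via normal approximation = 2*(1 - Phi(|z|)) = 0.195709.
Step 6: alpha = 0.1. fail to reject H0.

R = 12, z = 1.2939, p = 0.195709, fail to reject H0.


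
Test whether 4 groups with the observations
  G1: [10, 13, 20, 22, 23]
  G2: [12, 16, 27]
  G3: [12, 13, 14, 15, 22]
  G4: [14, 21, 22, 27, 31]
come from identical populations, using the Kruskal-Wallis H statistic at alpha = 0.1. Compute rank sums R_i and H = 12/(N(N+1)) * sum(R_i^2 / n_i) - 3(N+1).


Step 1: Combine all N = 18 observations and assign midranks.
sorted (value, group, rank): (10,G1,1), (12,G2,2.5), (12,G3,2.5), (13,G1,4.5), (13,G3,4.5), (14,G3,6.5), (14,G4,6.5), (15,G3,8), (16,G2,9), (20,G1,10), (21,G4,11), (22,G1,13), (22,G3,13), (22,G4,13), (23,G1,15), (27,G2,16.5), (27,G4,16.5), (31,G4,18)
Step 2: Sum ranks within each group.
R_1 = 43.5 (n_1 = 5)
R_2 = 28 (n_2 = 3)
R_3 = 34.5 (n_3 = 5)
R_4 = 65 (n_4 = 5)
Step 3: H = 12/(N(N+1)) * sum(R_i^2/n_i) - 3(N+1)
     = 12/(18*19) * (43.5^2/5 + 28^2/3 + 34.5^2/5 + 65^2/5) - 3*19
     = 0.035088 * 1722.83 - 57
     = 3.450292.
Step 4: Ties present; correction factor C = 1 - 48/(18^3 - 18) = 0.991744. Corrected H = 3.450292 / 0.991744 = 3.479015.
Step 5: Under H0, H ~ chi^2(3); p-value = 0.323494.
Step 6: alpha = 0.1. fail to reject H0.

H = 3.4790, df = 3, p = 0.323494, fail to reject H0.


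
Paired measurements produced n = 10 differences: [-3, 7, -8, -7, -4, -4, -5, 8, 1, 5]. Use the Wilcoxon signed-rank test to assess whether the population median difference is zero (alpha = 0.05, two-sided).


Step 1: Drop any zero differences (none here) and take |d_i|.
|d| = [3, 7, 8, 7, 4, 4, 5, 8, 1, 5]
Step 2: Midrank |d_i| (ties get averaged ranks).
ranks: |3|->2, |7|->7.5, |8|->9.5, |7|->7.5, |4|->3.5, |4|->3.5, |5|->5.5, |8|->9.5, |1|->1, |5|->5.5
Step 3: Attach original signs; sum ranks with positive sign and with negative sign.
W+ = 7.5 + 9.5 + 1 + 5.5 = 23.5
W- = 2 + 9.5 + 7.5 + 3.5 + 3.5 + 5.5 = 31.5
(Check: W+ + W- = 55 should equal n(n+1)/2 = 55.)
Step 4: Test statistic W = min(W+, W-) = 23.5.
Step 5: Ties in |d|, so use the tie-corrected normal approximation.
        E[W] = n(n+1)/4 = 10*11/4 = 27.5.
        Tie groups: |d|=4 (t=2), |d|=5 (t=2), |d|=7 (t=2), |d|=8 (t=2); sum(t^3 - t) = 24.
        Var[W] = n(n+1)(2n+1)/24 - sum(t^3-t)/48 = 2310/24 - 24/48 = 95.75.
        z = (W - E[W]) / sqrt(Var[W]) = (23.5 - 27.5) / 9.7852 = -0.4088.
        Two-sided p = 2*Phi(z) = 0.682700.
Step 6: alpha = 0.05. fail to reject H0.

W+ = 23.5, W- = 31.5, W = min = 23.5, p = 0.682700, fail to reject H0.
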